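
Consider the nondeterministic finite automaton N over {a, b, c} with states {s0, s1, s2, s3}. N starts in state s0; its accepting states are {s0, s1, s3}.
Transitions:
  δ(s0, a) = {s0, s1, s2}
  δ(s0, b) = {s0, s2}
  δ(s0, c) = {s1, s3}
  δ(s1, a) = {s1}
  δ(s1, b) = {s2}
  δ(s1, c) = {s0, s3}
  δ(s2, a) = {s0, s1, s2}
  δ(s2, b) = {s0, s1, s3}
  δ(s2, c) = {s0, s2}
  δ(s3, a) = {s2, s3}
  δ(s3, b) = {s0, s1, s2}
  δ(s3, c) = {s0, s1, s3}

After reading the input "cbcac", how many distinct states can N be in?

Start: {s0}
read c: {s1, s3}
read b: {s0, s1, s2}
read c: {s0, s1, s2, s3}
read a: {s0, s1, s2, s3}
read c: {s0, s1, s2, s3}
Final reachable set {s0, s1, s2, s3} has 4 states.

4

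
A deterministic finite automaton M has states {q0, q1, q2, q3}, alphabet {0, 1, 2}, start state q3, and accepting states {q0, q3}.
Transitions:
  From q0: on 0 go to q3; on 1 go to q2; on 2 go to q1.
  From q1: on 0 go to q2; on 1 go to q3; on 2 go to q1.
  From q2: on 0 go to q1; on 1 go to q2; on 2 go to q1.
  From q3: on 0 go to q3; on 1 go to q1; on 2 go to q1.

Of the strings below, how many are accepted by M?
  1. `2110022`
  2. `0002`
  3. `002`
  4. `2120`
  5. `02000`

0

`2110022`: rejected
`0002`: rejected
`002`: rejected
`2120`: rejected
`02000`: rejected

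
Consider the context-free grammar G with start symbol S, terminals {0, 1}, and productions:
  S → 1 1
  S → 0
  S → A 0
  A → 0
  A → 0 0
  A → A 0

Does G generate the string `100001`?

no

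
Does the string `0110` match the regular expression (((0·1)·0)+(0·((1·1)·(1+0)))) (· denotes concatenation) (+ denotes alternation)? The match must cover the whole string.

yes

The right alternative (0·((1·1)·(1+0))) matches 0110.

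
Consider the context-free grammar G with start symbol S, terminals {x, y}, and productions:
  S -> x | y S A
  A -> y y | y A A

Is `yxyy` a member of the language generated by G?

S ⇒ ySA ⇒ yxA ⇒ yxyy

yes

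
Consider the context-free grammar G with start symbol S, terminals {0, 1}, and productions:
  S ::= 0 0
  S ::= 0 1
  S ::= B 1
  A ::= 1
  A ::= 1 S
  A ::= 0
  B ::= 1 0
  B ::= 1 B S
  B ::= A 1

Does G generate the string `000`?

no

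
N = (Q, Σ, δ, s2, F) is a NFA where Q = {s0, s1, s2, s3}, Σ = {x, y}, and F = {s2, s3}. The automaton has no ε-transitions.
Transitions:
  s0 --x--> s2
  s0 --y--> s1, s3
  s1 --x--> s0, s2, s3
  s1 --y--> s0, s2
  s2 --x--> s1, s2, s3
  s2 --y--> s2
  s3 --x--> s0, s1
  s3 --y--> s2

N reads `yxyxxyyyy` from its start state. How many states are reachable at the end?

Start: {s2}
read y: {s2}
read x: {s1, s2, s3}
read y: {s0, s2}
read x: {s1, s2, s3}
read x: {s0, s1, s2, s3}
read y: {s0, s1, s2, s3}
read y: {s0, s1, s2, s3}
read y: {s0, s1, s2, s3}
read y: {s0, s1, s2, s3}
Final reachable set {s0, s1, s2, s3} has 4 states.

4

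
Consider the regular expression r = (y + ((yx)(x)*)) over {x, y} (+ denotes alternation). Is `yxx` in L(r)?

yes

The right alternative ((yx)(x)*) matches yxx.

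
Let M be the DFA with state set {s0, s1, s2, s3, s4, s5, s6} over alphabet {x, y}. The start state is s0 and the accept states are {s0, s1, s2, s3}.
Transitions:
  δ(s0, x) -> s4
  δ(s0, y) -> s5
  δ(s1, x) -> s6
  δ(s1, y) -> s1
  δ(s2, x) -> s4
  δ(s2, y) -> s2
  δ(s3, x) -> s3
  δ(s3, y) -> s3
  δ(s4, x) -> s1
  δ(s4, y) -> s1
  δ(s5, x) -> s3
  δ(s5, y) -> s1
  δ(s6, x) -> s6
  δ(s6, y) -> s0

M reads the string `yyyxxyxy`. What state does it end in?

s1

s0 --y--> s5
s5 --y--> s1
s1 --y--> s1
s1 --x--> s6
s6 --x--> s6
s6 --y--> s0
s0 --x--> s4
s4 --y--> s1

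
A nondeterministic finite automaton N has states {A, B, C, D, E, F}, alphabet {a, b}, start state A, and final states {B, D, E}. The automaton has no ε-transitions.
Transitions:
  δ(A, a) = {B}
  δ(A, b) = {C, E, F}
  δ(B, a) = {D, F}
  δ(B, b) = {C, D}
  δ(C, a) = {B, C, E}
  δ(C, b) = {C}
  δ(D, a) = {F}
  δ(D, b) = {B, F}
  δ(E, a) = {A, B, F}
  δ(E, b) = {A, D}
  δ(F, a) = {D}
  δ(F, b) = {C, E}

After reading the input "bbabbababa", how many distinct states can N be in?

Start: {A}
read b: {C, E, F}
read b: {A, C, D, E}
read a: {A, B, C, E, F}
read b: {A, C, D, E, F}
read b: {A, B, C, D, E, F}
read a: {A, B, C, D, E, F}
read b: {A, B, C, D, E, F}
read a: {A, B, C, D, E, F}
read b: {A, B, C, D, E, F}
read a: {A, B, C, D, E, F}
Final reachable set {A, B, C, D, E, F} has 6 states.

6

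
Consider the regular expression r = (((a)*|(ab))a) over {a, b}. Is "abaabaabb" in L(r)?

No split of abaabaabb into u·v has ((a)*|(ab)) matching u and a matching v.

no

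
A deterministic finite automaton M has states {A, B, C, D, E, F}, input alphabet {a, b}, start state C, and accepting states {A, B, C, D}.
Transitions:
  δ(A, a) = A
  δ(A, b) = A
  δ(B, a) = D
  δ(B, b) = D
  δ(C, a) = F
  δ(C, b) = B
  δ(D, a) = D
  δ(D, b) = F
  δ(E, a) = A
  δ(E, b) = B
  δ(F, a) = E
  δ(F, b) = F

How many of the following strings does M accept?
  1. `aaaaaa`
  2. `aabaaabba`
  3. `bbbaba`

2

`aaaaaa`: accepted
`aabaaabba`: rejected
`bbbaba`: accepted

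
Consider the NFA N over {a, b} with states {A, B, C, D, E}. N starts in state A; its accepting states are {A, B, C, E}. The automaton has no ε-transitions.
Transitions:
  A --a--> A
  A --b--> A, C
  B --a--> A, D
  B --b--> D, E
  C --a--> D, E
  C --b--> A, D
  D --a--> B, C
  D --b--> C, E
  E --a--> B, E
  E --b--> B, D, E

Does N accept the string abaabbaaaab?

Start: {A}
read a: {A}
read b: {A, C}
read a: {A, D, E}
read a: {A, B, C, E}
read b: {A, B, C, D, E}
read b: {A, B, C, D, E}
read a: {A, B, C, D, E}
read a: {A, B, C, D, E}
read a: {A, B, C, D, E}
read a: {A, B, C, D, E}
read b: {A, B, C, D, E}
Reachable ∩ accepting = {A, B, C, E} — nonempty.

accepted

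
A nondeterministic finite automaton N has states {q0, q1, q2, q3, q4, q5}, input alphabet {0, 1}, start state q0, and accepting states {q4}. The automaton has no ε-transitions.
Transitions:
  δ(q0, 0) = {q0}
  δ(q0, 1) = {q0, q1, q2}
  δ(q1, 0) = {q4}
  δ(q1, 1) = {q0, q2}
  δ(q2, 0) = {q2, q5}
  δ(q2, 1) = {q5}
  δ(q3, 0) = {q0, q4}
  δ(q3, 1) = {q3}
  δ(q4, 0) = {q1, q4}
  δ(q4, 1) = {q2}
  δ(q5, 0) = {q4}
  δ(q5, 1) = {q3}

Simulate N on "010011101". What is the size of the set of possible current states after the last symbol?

Start: {q0}
read 0: {q0}
read 1: {q0, q1, q2}
read 0: {q0, q2, q4, q5}
read 0: {q0, q1, q2, q4, q5}
read 1: {q0, q1, q2, q3, q5}
read 1: {q0, q1, q2, q3, q5}
read 1: {q0, q1, q2, q3, q5}
read 0: {q0, q2, q4, q5}
read 1: {q0, q1, q2, q3, q5}
Final reachable set {q0, q1, q2, q3, q5} has 5 states.

5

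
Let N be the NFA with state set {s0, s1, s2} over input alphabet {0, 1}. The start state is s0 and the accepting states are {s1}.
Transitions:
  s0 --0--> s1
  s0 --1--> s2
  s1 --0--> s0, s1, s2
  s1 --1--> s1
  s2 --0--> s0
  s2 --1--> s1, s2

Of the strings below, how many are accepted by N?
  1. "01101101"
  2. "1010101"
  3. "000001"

2

"01101101": accepted
"1010101": rejected
"000001": accepted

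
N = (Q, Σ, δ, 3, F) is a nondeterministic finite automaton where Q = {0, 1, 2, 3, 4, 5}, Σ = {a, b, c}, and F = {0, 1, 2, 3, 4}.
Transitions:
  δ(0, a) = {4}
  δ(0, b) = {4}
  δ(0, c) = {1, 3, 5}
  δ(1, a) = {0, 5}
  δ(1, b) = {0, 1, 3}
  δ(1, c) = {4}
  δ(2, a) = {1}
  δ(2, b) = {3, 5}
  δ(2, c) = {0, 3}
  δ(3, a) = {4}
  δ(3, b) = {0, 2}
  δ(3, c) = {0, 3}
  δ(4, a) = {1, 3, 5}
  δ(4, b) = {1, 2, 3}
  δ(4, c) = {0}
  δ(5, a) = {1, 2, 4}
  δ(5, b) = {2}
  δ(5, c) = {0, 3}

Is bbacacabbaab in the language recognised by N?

accepted

Start: {3}
read b: {0, 2}
read b: {3, 4, 5}
read a: {1, 2, 3, 4, 5}
read c: {0, 3, 4}
read a: {1, 3, 4, 5}
read c: {0, 3, 4}
read a: {1, 3, 4, 5}
read b: {0, 1, 2, 3}
read b: {0, 1, 2, 3, 4, 5}
read a: {0, 1, 2, 3, 4, 5}
read a: {0, 1, 2, 3, 4, 5}
read b: {0, 1, 2, 3, 4, 5}
Reachable ∩ accepting = {0, 1, 2, 3, 4} — nonempty.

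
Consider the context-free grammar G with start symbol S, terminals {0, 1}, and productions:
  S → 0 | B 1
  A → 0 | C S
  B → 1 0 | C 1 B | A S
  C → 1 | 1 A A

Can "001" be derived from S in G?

yes

S ⇒ B1 ⇒ AS1 ⇒ 0S1 ⇒ 001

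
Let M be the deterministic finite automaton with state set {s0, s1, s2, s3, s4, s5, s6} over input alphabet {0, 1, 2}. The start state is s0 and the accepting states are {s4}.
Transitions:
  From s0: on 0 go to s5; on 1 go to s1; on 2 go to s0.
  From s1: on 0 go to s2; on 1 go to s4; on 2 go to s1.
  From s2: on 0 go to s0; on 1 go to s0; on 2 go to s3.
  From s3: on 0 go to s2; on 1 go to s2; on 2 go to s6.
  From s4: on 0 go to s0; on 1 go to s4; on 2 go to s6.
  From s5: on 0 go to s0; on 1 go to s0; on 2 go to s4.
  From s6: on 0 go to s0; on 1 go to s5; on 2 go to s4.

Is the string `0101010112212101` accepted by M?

rejected

s0 --0--> s5
s5 --1--> s0
s0 --0--> s5
s5 --1--> s0
s0 --0--> s5
s5 --1--> s0
s0 --0--> s5
s5 --1--> s0
s0 --1--> s1
s1 --2--> s1
s1 --2--> s1
s1 --1--> s4
s4 --2--> s6
s6 --1--> s5
s5 --0--> s0
s0 --1--> s1
End in state s1, which is not an accepting state.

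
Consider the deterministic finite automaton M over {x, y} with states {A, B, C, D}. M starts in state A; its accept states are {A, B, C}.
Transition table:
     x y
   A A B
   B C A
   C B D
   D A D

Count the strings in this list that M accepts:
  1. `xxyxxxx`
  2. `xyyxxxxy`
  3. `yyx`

`xxyxxxx`: accepted
`xyyxxxxy`: accepted
`yyx`: accepted

3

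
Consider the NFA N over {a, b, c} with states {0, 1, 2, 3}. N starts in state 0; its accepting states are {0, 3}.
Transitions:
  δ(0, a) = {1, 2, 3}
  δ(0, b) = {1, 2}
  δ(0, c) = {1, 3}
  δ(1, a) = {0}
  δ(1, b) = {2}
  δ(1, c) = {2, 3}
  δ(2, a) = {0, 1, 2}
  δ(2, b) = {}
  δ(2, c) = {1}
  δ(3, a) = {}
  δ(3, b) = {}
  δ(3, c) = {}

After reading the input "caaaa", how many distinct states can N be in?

4

Start: {0}
read c: {1, 3}
read a: {0}
read a: {1, 2, 3}
read a: {0, 1, 2}
read a: {0, 1, 2, 3}
Final reachable set {0, 1, 2, 3} has 4 states.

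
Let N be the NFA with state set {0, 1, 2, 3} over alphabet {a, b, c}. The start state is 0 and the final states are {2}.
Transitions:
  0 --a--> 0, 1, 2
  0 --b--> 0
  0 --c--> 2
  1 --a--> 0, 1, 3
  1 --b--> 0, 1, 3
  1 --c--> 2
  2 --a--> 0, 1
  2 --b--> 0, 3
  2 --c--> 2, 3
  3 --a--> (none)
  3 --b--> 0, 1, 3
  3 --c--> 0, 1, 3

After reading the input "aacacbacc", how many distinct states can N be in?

4

Start: {0}
read a: {0, 1, 2}
read a: {0, 1, 2, 3}
read c: {0, 1, 2, 3}
read a: {0, 1, 2, 3}
read c: {0, 1, 2, 3}
read b: {0, 1, 3}
read a: {0, 1, 2, 3}
read c: {0, 1, 2, 3}
read c: {0, 1, 2, 3}
Final reachable set {0, 1, 2, 3} has 4 states.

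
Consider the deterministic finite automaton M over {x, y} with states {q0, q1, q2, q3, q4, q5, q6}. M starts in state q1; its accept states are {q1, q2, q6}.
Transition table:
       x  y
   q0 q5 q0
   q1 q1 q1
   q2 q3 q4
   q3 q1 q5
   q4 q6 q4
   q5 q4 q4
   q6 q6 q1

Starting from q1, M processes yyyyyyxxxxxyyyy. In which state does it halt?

q1

q1 --y--> q1
q1 --y--> q1
q1 --y--> q1
q1 --y--> q1
q1 --y--> q1
q1 --y--> q1
q1 --x--> q1
q1 --x--> q1
q1 --x--> q1
q1 --x--> q1
q1 --x--> q1
q1 --y--> q1
q1 --y--> q1
q1 --y--> q1
q1 --y--> q1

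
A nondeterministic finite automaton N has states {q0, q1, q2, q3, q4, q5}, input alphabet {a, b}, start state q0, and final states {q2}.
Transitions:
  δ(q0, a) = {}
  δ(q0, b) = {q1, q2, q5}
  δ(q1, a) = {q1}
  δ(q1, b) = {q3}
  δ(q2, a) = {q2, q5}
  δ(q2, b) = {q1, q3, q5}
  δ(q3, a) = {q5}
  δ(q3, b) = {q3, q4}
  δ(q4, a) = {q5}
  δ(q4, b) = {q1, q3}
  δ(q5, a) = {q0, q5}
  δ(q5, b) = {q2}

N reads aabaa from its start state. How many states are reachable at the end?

Start: {q0}
read a: {}
The reachable set is empty and stays empty for the remaining 4 symbols.
Final reachable set {} has 0 states.

0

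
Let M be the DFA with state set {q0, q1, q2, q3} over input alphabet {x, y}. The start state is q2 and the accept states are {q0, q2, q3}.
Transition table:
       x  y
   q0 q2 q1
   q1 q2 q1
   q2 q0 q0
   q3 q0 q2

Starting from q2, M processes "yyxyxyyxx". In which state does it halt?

q0

q2 --y--> q0
q0 --y--> q1
q1 --x--> q2
q2 --y--> q0
q0 --x--> q2
q2 --y--> q0
q0 --y--> q1
q1 --x--> q2
q2 --x--> q0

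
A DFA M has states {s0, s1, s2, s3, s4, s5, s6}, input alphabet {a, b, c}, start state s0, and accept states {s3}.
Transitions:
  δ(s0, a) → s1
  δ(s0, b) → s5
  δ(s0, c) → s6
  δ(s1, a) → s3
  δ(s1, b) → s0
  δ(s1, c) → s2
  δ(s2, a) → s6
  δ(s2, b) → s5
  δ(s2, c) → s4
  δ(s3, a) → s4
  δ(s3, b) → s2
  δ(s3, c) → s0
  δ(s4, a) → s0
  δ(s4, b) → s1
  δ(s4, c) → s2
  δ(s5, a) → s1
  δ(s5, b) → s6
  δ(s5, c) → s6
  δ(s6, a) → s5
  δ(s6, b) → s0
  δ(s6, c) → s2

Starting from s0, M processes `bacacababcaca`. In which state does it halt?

s5

s0 --b--> s5
s5 --a--> s1
s1 --c--> s2
s2 --a--> s6
s6 --c--> s2
s2 --a--> s6
s6 --b--> s0
s0 --a--> s1
s1 --b--> s0
s0 --c--> s6
s6 --a--> s5
s5 --c--> s6
s6 --a--> s5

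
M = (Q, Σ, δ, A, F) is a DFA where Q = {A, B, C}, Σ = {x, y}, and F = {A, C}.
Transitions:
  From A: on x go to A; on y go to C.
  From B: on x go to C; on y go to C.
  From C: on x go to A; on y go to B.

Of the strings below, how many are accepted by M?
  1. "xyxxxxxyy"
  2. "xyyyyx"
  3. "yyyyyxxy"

2

"xyxxxxxyy": rejected
"xyyyyx": accepted
"yyyyyxxy": accepted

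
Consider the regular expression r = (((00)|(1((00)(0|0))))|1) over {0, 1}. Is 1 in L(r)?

The right alternative 1 matches 1.

yes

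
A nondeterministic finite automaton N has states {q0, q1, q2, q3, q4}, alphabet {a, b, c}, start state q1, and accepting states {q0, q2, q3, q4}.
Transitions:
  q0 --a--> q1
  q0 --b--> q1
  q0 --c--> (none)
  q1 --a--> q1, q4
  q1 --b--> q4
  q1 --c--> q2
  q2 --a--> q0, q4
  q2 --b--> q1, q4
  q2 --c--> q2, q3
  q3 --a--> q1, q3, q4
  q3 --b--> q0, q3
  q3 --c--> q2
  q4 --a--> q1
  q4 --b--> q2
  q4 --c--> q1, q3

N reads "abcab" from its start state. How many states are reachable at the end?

5

Start: {q1}
read a: {q1, q4}
read b: {q2, q4}
read c: {q1, q2, q3}
read a: {q0, q1, q3, q4}
read b: {q0, q1, q2, q3, q4}
Final reachable set {q0, q1, q2, q3, q4} has 5 states.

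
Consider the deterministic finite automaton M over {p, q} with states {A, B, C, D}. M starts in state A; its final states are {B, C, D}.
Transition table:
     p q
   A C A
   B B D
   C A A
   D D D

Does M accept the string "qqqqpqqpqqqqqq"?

A --q--> A
A --q--> A
A --q--> A
A --q--> A
A --p--> C
C --q--> A
A --q--> A
A --p--> C
C --q--> A
A --q--> A
A --q--> A
A --q--> A
A --q--> A
A --q--> A
End in state A, which is not an accepting state.

rejected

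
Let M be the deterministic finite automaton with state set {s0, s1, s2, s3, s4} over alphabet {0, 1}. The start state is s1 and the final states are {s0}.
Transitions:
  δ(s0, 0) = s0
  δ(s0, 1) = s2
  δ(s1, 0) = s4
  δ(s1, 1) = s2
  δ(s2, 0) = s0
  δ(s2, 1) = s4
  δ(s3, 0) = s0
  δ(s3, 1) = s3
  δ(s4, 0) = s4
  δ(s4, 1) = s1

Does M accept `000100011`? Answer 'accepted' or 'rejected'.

rejected

s1 --0--> s4
s4 --0--> s4
s4 --0--> s4
s4 --1--> s1
s1 --0--> s4
s4 --0--> s4
s4 --0--> s4
s4 --1--> s1
s1 --1--> s2
End in state s2, which is not an accepting state.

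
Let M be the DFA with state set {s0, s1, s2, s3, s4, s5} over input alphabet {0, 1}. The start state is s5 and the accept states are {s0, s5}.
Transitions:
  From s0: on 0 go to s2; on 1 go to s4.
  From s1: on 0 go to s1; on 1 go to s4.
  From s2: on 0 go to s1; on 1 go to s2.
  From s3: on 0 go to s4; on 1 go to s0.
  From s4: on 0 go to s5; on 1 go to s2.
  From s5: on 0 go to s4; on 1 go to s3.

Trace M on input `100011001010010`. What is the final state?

s5 --1--> s3
s3 --0--> s4
s4 --0--> s5
s5 --0--> s4
s4 --1--> s2
s2 --1--> s2
s2 --0--> s1
s1 --0--> s1
s1 --1--> s4
s4 --0--> s5
s5 --1--> s3
s3 --0--> s4
s4 --0--> s5
s5 --1--> s3
s3 --0--> s4

s4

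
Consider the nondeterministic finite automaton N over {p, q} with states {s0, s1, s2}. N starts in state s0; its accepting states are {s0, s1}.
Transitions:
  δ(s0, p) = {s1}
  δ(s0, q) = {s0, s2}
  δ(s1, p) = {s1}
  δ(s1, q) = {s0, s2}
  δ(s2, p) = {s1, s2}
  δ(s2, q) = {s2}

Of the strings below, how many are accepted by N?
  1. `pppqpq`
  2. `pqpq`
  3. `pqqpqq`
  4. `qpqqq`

`pppqpq`: accepted
`pqpq`: accepted
`pqqpqq`: accepted
`qpqqq`: accepted

4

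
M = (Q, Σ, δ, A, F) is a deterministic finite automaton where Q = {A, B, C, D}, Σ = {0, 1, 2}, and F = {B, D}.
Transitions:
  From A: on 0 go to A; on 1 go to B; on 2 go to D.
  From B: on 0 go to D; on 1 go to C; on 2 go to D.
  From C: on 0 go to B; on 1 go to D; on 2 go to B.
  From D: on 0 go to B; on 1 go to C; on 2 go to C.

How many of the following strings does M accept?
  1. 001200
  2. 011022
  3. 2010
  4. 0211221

001200: accepted
011022: rejected
2010: accepted
0211221: rejected

2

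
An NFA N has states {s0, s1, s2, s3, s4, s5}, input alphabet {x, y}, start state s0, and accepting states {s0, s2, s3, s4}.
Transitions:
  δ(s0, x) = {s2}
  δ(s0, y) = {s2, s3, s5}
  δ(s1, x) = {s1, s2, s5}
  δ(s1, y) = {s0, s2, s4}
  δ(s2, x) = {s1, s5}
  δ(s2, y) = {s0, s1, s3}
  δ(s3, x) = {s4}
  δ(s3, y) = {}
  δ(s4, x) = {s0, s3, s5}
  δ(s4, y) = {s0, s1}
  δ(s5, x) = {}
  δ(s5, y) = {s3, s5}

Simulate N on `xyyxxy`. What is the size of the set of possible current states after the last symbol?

6

Start: {s0}
read x: {s2}
read y: {s0, s1, s3}
read y: {s0, s2, s3, s4, s5}
read x: {s0, s1, s2, s3, s4, s5}
read x: {s0, s1, s2, s3, s4, s5}
read y: {s0, s1, s2, s3, s4, s5}
Final reachable set {s0, s1, s2, s3, s4, s5} has 6 states.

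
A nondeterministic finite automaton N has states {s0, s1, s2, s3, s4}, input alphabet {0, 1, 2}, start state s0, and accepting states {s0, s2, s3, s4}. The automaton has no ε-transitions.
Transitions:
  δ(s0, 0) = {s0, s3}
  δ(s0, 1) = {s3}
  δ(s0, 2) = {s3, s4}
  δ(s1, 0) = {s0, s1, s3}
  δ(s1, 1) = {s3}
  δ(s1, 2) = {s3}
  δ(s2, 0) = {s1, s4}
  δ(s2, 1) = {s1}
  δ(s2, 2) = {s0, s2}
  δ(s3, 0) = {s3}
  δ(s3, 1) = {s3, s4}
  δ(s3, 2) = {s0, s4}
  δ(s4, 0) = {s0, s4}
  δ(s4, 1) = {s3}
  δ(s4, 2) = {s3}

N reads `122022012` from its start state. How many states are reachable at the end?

3

Start: {s0}
read 1: {s3}
read 2: {s0, s4}
read 2: {s3, s4}
read 0: {s0, s3, s4}
read 2: {s0, s3, s4}
read 2: {s0, s3, s4}
read 0: {s0, s3, s4}
read 1: {s3, s4}
read 2: {s0, s3, s4}
Final reachable set {s0, s3, s4} has 3 states.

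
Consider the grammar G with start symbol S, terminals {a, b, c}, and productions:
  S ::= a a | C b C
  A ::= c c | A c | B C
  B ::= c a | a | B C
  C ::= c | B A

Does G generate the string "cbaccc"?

S ⇒ CbC ⇒ cbC ⇒ cbBA ⇒ cbBCA ⇒ cbaCA ⇒ cbacA ⇒ cbaccc

yes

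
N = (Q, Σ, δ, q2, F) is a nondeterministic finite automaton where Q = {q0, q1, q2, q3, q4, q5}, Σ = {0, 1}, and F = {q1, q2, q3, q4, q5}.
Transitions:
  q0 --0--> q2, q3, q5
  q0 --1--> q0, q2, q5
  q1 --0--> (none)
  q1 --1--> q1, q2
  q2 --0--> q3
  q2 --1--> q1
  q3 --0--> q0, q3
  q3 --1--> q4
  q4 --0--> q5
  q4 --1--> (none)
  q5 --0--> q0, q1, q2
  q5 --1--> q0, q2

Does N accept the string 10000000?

rejected

Start: {q2}
read 1: {q1}
read 0: {}
The reachable set is empty and stays empty for the remaining 6 symbols.
Reachable ∩ accepting = {} — empty.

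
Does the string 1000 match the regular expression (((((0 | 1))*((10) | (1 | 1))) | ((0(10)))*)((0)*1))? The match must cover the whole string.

no

No split of 1000 into u·v has ((((0|1))*((10)|(1|1)))|((0(10)))*) matching u and ((0)*1) matching v.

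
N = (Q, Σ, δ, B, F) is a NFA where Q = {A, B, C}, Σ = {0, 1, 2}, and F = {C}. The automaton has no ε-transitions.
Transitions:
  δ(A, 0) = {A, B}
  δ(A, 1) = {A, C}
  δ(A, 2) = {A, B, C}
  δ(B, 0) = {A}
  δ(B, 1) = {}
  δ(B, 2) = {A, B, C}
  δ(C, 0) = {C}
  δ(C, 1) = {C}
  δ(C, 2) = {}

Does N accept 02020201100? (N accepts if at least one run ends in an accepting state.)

accepted

Start: {B}
read 0: {A}
read 2: {A, B, C}
read 0: {A, B, C}
read 2: {A, B, C}
read 0: {A, B, C}
read 2: {A, B, C}
read 0: {A, B, C}
read 1: {A, C}
read 1: {A, C}
read 0: {A, B, C}
read 0: {A, B, C}
Reachable ∩ accepting = {C} — nonempty.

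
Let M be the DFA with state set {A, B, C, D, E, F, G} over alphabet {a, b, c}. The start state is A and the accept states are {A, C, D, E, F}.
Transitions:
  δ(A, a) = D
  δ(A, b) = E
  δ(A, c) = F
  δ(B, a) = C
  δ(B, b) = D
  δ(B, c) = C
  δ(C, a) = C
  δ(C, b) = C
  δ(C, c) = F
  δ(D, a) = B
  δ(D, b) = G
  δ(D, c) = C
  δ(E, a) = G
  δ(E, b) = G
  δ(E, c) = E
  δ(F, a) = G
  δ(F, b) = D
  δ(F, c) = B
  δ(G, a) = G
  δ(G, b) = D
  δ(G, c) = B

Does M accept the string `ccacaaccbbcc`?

rejected

A --c--> F
F --c--> B
B --a--> C
C --c--> F
F --a--> G
G --a--> G
G --c--> B
B --c--> C
C --b--> C
C --b--> C
C --c--> F
F --c--> B
End in state B, which is not an accepting state.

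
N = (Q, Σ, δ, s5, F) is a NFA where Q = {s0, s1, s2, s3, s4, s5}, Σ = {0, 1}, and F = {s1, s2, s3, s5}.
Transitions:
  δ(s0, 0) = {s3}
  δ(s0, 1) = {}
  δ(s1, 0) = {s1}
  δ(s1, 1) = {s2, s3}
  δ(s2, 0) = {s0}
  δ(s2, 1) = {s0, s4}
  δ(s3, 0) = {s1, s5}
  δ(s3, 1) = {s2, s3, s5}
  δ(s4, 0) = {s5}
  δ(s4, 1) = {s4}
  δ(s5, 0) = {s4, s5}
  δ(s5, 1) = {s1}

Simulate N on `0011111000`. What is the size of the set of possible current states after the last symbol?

3

Start: {s5}
read 0: {s4, s5}
read 0: {s4, s5}
read 1: {s1, s4}
read 1: {s2, s3, s4}
read 1: {s0, s2, s3, s4, s5}
read 1: {s0, s1, s2, s3, s4, s5}
read 1: {s0, s1, s2, s3, s4, s5}
read 0: {s0, s1, s3, s4, s5}
read 0: {s1, s3, s4, s5}
read 0: {s1, s4, s5}
Final reachable set {s1, s4, s5} has 3 states.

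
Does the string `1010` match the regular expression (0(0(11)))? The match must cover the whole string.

no

No split of 1010 into u·v has 0 matching u and (0(11)) matching v.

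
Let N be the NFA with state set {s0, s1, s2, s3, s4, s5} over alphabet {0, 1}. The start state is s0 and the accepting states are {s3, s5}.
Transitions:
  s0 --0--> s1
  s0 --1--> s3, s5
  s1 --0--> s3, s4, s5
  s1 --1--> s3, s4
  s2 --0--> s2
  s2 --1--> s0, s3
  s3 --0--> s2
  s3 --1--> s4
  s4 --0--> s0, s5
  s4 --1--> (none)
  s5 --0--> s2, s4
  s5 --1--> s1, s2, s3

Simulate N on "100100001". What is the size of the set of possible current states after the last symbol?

Start: {s0}
read 1: {s3, s5}
read 0: {s2, s4}
read 0: {s0, s2, s5}
read 1: {s0, s1, s2, s3, s5}
read 0: {s1, s2, s3, s4, s5}
read 0: {s0, s2, s3, s4, s5}
read 0: {s0, s1, s2, s4, s5}
read 0: {s0, s1, s2, s3, s4, s5}
read 1: {s0, s1, s2, s3, s4, s5}
Final reachable set {s0, s1, s2, s3, s4, s5} has 6 states.

6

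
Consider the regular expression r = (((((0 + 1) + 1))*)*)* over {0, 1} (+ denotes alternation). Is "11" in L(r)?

Split into 2 pieces 1 · 1; each matches ((((0+1)+1))*)*.

yes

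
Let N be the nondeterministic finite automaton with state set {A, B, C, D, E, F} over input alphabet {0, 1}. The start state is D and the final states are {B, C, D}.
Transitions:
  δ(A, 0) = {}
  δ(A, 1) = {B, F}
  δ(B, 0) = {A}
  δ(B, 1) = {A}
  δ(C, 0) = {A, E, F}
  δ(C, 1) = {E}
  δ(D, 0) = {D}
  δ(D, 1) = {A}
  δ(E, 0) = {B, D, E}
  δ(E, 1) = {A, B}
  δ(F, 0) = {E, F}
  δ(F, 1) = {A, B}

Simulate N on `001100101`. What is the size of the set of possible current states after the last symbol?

Start: {D}
read 0: {D}
read 0: {D}
read 1: {A}
read 1: {B, F}
read 0: {A, E, F}
read 0: {B, D, E, F}
read 1: {A, B}
read 0: {A}
read 1: {B, F}
Final reachable set {B, F} has 2 states.

2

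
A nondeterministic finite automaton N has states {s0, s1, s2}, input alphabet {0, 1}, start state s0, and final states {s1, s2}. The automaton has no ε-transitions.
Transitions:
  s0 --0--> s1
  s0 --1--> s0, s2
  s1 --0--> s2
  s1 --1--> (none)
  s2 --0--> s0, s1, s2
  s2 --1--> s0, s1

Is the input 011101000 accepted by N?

Start: {s0}
read 0: {s1}
read 1: {}
The reachable set is empty and stays empty for the remaining 7 symbols.
Reachable ∩ accepting = {} — empty.

rejected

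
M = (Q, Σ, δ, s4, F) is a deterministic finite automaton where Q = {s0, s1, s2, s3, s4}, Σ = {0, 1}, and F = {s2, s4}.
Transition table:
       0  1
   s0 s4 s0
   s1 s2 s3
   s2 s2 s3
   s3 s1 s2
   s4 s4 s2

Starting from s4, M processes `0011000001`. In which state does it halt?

s3

s4 --0--> s4
s4 --0--> s4
s4 --1--> s2
s2 --1--> s3
s3 --0--> s1
s1 --0--> s2
s2 --0--> s2
s2 --0--> s2
s2 --0--> s2
s2 --1--> s3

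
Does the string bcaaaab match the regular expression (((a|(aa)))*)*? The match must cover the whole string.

no

bcaaaab cannot be split into zero or more pieces each matching ((a|(aa)))*.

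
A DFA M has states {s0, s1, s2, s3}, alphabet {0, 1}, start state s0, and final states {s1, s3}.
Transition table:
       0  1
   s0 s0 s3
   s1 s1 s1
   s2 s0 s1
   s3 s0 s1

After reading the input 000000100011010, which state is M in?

s0 --0--> s0
s0 --0--> s0
s0 --0--> s0
s0 --0--> s0
s0 --0--> s0
s0 --0--> s0
s0 --1--> s3
s3 --0--> s0
s0 --0--> s0
s0 --0--> s0
s0 --1--> s3
s3 --1--> s1
s1 --0--> s1
s1 --1--> s1
s1 --0--> s1

s1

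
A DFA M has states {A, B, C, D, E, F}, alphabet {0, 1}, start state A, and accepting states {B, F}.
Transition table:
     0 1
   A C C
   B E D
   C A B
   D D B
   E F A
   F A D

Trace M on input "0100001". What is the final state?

A --0--> C
C --1--> B
B --0--> E
E --0--> F
F --0--> A
A --0--> C
C --1--> B

B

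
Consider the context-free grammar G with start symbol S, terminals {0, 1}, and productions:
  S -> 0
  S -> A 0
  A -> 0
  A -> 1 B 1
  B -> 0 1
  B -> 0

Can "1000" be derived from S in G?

no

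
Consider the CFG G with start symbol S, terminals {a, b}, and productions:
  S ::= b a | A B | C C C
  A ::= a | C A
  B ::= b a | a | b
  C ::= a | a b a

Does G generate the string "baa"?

no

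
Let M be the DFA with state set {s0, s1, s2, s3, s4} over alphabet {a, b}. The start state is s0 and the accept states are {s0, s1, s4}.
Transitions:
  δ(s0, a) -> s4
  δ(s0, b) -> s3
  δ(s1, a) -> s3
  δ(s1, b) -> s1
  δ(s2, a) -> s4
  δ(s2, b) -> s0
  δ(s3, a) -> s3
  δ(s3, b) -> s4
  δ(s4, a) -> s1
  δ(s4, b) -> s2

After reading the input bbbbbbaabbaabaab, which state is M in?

s4

s0 --b--> s3
s3 --b--> s4
s4 --b--> s2
s2 --b--> s0
s0 --b--> s3
s3 --b--> s4
s4 --a--> s1
s1 --a--> s3
s3 --b--> s4
s4 --b--> s2
s2 --a--> s4
s4 --a--> s1
s1 --b--> s1
s1 --a--> s3
s3 --a--> s3
s3 --b--> s4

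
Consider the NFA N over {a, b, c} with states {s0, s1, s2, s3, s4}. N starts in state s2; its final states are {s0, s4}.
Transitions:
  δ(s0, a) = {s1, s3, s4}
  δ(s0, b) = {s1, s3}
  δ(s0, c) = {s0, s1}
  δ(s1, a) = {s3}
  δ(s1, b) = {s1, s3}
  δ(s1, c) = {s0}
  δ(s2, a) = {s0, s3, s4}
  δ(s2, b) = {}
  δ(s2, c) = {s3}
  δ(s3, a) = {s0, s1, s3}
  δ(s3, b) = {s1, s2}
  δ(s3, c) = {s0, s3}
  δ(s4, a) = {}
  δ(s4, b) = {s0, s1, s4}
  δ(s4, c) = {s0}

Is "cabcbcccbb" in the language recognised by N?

Start: {s2}
read c: {s3}
read a: {s0, s1, s3}
read b: {s1, s2, s3}
read c: {s0, s3}
read b: {s1, s2, s3}
read c: {s0, s3}
read c: {s0, s1, s3}
read c: {s0, s1, s3}
read b: {s1, s2, s3}
read b: {s1, s2, s3}
Reachable ∩ accepting = {} — empty.

rejected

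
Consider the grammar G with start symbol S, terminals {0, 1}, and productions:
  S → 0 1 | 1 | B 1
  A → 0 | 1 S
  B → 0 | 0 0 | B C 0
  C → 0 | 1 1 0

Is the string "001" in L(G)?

S ⇒ B1 ⇒ 001

yes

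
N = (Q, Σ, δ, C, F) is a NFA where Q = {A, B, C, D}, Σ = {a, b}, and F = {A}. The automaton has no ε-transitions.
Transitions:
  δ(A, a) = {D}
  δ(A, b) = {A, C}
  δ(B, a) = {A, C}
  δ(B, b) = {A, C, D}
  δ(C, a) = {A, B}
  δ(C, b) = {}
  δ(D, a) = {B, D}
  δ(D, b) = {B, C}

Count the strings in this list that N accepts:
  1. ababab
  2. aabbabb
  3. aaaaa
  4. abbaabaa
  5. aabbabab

ababab: accepted
aabbabb: accepted
aaaaa: accepted
abbaabaa: accepted
aabbabab: accepted

5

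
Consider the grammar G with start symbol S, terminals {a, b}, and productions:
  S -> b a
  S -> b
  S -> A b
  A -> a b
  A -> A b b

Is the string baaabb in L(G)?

no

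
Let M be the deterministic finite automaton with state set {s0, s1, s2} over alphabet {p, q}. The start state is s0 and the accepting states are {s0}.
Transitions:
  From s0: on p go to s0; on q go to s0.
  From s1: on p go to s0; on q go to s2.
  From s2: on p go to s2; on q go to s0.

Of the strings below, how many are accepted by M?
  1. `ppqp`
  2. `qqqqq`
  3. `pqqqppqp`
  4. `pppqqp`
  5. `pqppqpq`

`ppqp`: accepted
`qqqqq`: accepted
`pqqqppqp`: accepted
`pppqqp`: accepted
`pqppqpq`: accepted

5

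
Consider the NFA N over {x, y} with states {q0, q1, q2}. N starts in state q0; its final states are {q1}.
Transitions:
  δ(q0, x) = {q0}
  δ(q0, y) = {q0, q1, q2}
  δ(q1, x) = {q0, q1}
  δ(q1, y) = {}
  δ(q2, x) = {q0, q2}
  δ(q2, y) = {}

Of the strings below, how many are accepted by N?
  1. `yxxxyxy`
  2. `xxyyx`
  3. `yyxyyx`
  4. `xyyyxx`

`yxxxyxy`: accepted
`xxyyx`: accepted
`yyxyyx`: accepted
`xyyyxx`: accepted

4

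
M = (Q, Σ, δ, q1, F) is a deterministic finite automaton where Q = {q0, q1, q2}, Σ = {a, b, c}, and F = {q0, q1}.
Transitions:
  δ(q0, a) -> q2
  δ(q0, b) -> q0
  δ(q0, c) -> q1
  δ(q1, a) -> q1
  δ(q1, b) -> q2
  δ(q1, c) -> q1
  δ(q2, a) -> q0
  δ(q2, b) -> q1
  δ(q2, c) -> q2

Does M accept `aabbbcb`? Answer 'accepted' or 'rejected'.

accepted

q1 --a--> q1
q1 --a--> q1
q1 --b--> q2
q2 --b--> q1
q1 --b--> q2
q2 --c--> q2
q2 --b--> q1
End in state q1, which is an accepting state.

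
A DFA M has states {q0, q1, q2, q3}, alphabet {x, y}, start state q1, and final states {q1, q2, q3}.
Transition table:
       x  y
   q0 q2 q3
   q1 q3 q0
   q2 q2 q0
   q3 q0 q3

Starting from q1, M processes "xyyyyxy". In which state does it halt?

q3

q1 --x--> q3
q3 --y--> q3
q3 --y--> q3
q3 --y--> q3
q3 --y--> q3
q3 --x--> q0
q0 --y--> q3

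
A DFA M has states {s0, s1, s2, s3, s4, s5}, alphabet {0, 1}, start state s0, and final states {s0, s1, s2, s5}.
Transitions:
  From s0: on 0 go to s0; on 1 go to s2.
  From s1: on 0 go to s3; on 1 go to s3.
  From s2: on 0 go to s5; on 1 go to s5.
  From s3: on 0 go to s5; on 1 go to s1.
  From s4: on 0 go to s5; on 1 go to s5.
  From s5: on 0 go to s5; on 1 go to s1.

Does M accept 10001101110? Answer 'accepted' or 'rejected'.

rejected

s0 --1--> s2
s2 --0--> s5
s5 --0--> s5
s5 --0--> s5
s5 --1--> s1
s1 --1--> s3
s3 --0--> s5
s5 --1--> s1
s1 --1--> s3
s3 --1--> s1
s1 --0--> s3
End in state s3, which is not an accepting state.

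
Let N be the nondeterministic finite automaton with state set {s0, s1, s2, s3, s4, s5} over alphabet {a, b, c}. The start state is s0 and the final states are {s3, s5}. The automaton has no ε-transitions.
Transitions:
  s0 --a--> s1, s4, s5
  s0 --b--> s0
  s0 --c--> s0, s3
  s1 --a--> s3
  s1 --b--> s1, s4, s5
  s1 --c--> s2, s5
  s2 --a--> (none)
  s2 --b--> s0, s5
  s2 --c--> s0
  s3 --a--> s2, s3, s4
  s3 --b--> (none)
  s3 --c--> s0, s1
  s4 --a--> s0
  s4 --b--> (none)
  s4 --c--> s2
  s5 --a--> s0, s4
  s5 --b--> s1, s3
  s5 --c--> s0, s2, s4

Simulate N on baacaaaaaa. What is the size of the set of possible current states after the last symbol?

6

Start: {s0}
read b: {s0}
read a: {s1, s4, s5}
read a: {s0, s3, s4}
read c: {s0, s1, s2, s3}
read a: {s1, s2, s3, s4, s5}
read a: {s0, s2, s3, s4}
read a: {s0, s1, s2, s3, s4, s5}
read a: {s0, s1, s2, s3, s4, s5}
read a: {s0, s1, s2, s3, s4, s5}
read a: {s0, s1, s2, s3, s4, s5}
Final reachable set {s0, s1, s2, s3, s4, s5} has 6 states.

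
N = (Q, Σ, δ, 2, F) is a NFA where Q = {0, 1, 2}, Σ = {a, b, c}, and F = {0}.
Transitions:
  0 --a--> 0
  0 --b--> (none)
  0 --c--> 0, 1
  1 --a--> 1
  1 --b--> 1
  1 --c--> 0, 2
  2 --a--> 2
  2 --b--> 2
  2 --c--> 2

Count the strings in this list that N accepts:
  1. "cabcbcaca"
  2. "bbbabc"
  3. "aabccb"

0

"cabcbcaca": rejected
"bbbabc": rejected
"aabccb": rejected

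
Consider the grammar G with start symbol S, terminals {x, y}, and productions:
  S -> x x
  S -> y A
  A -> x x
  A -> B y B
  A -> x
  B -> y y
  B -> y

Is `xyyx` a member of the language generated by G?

no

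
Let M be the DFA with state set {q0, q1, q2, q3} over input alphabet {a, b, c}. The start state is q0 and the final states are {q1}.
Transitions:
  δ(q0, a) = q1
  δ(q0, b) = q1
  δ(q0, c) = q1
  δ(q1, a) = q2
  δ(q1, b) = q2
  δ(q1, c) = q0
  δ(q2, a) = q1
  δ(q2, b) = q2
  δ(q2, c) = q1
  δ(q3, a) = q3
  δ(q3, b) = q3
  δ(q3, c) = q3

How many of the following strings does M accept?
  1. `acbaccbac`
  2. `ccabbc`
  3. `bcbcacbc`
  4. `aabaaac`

2

`acbaccbac`: accepted
`ccabbc`: accepted
`bcbcacbc`: rejected
`aabaaac`: rejected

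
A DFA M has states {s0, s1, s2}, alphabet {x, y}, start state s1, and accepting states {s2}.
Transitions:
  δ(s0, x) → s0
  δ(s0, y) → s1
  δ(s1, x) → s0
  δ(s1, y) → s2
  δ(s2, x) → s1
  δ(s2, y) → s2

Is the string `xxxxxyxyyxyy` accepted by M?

s1 --x--> s0
s0 --x--> s0
s0 --x--> s0
s0 --x--> s0
s0 --x--> s0
s0 --y--> s1
s1 --x--> s0
s0 --y--> s1
s1 --y--> s2
s2 --x--> s1
s1 --y--> s2
s2 --y--> s2
End in state s2, which is an accepting state.

accepted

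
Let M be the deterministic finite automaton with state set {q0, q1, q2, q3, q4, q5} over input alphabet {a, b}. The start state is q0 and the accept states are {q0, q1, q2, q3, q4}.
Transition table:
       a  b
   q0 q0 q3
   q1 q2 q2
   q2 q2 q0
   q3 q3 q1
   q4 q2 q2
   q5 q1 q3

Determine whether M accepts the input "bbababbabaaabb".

q0 --b--> q3
q3 --b--> q1
q1 --a--> q2
q2 --b--> q0
q0 --a--> q0
q0 --b--> q3
q3 --b--> q1
q1 --a--> q2
q2 --b--> q0
q0 --a--> q0
q0 --a--> q0
q0 --a--> q0
q0 --b--> q3
q3 --b--> q1
End in state q1, which is an accepting state.

accepted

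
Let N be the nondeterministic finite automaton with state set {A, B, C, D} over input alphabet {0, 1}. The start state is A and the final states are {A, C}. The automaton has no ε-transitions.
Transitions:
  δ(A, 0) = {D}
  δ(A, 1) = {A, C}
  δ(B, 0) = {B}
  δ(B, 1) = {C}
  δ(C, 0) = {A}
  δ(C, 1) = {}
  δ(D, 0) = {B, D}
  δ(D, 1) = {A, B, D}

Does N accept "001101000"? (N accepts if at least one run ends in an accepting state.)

rejected

Start: {A}
read 0: {D}
read 0: {B, D}
read 1: {A, B, C, D}
read 1: {A, B, C, D}
read 0: {A, B, D}
read 1: {A, B, C, D}
read 0: {A, B, D}
read 0: {B, D}
read 0: {B, D}
Reachable ∩ accepting = {} — empty.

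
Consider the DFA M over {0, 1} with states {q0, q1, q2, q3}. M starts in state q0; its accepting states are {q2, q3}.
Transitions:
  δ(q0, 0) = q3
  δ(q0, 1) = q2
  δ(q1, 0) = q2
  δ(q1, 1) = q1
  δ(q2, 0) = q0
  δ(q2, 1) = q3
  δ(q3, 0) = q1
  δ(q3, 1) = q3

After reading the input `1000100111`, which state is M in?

q0 --1--> q2
q2 --0--> q0
q0 --0--> q3
q3 --0--> q1
q1 --1--> q1
q1 --0--> q2
q2 --0--> q0
q0 --1--> q2
q2 --1--> q3
q3 --1--> q3

q3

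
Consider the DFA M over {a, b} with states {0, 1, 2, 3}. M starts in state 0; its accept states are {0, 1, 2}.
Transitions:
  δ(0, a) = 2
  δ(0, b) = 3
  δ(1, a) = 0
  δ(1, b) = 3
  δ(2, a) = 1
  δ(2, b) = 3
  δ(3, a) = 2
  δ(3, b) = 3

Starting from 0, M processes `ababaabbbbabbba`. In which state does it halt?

2

0 --a--> 2
2 --b--> 3
3 --a--> 2
2 --b--> 3
3 --a--> 2
2 --a--> 1
1 --b--> 3
3 --b--> 3
3 --b--> 3
3 --b--> 3
3 --a--> 2
2 --b--> 3
3 --b--> 3
3 --b--> 3
3 --a--> 2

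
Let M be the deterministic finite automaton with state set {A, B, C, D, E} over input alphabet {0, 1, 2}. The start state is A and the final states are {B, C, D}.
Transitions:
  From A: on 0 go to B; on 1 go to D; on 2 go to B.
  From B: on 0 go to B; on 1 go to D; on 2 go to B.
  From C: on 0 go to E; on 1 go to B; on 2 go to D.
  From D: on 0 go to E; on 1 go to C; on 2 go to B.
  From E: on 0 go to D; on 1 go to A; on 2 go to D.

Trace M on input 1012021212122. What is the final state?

B

A --1--> D
D --0--> E
E --1--> A
A --2--> B
B --0--> B
B --2--> B
B --1--> D
D --2--> B
B --1--> D
D --2--> B
B --1--> D
D --2--> B
B --2--> B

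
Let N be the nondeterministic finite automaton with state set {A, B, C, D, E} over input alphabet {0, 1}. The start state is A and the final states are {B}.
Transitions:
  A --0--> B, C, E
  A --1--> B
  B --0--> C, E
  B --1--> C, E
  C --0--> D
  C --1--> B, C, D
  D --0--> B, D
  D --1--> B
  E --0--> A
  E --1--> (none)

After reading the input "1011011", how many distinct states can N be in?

4

Start: {A}
read 1: {B}
read 0: {C, E}
read 1: {B, C, D}
read 1: {B, C, D, E}
read 0: {A, B, C, D, E}
read 1: {B, C, D, E}
read 1: {B, C, D, E}
Final reachable set {B, C, D, E} has 4 states.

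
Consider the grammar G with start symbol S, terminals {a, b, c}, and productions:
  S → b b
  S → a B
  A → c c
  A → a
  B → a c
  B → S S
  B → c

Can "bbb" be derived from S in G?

no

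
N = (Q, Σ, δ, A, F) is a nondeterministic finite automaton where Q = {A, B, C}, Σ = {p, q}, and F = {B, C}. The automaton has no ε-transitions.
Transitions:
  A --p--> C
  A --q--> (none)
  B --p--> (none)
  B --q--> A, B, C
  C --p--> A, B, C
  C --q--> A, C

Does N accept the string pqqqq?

Start: {A}
read p: {C}
read q: {A, C}
read q: {A, C}
read q: {A, C}
read q: {A, C}
Reachable ∩ accepting = {C} — nonempty.

accepted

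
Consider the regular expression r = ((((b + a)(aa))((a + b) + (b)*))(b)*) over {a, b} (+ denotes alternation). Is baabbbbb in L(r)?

yes

Split as baa·bbbbb: (((b+a)(aa))((a+b)+(b)*)) matches baa and (b)* matches bbbbb.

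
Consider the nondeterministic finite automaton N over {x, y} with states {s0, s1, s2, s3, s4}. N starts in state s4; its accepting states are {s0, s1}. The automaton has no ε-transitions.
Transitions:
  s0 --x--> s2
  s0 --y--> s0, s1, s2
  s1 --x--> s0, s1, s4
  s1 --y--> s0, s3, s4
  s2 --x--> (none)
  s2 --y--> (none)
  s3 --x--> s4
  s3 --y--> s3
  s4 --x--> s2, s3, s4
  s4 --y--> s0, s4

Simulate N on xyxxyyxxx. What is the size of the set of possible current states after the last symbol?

5

Start: {s4}
read x: {s2, s3, s4}
read y: {s0, s3, s4}
read x: {s2, s3, s4}
read x: {s2, s3, s4}
read y: {s0, s3, s4}
read y: {s0, s1, s2, s3, s4}
read x: {s0, s1, s2, s3, s4}
read x: {s0, s1, s2, s3, s4}
read x: {s0, s1, s2, s3, s4}
Final reachable set {s0, s1, s2, s3, s4} has 5 states.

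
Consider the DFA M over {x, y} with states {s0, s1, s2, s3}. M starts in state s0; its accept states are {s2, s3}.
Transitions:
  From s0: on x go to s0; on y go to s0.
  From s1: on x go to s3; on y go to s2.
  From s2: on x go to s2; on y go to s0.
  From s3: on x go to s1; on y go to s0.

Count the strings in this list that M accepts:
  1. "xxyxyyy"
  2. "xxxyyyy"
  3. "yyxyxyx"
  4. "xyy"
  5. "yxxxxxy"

"xxyxyyy": rejected
"xxxyyyy": rejected
"yyxyxyx": rejected
"xyy": rejected
"yxxxxxy": rejected

0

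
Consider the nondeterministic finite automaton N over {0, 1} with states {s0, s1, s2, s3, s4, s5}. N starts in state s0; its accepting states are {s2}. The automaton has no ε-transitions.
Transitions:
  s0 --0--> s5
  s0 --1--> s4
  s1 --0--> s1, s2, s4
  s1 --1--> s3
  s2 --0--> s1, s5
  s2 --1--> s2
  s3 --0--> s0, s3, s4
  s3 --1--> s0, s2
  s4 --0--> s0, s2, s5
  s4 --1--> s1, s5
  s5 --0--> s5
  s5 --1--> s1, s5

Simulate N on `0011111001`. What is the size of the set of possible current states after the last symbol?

Start: {s0}
read 0: {s5}
read 0: {s5}
read 1: {s1, s5}
read 1: {s1, s3, s5}
read 1: {s0, s1, s2, s3, s5}
read 1: {s0, s1, s2, s3, s4, s5}
read 1: {s0, s1, s2, s3, s4, s5}
read 0: {s0, s1, s2, s3, s4, s5}
read 0: {s0, s1, s2, s3, s4, s5}
read 1: {s0, s1, s2, s3, s4, s5}
Final reachable set {s0, s1, s2, s3, s4, s5} has 6 states.

6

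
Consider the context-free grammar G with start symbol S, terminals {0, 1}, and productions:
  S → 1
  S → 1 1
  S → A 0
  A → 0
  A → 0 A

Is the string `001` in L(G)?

no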